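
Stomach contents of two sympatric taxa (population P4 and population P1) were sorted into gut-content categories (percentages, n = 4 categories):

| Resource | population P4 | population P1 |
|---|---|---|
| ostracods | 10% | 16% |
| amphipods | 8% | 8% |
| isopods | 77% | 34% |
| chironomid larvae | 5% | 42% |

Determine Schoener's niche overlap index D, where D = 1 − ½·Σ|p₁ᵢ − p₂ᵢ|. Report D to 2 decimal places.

Convert percentages to proportions (divide by 100).
Σ|p₁ᵢ − p₂ᵢ| = 0.06 + 0.00 + 0.43 + 0.37 = 0.86
D = 1 − ½ × 0.86 = 1 − 0.430 = 0.5700

0.57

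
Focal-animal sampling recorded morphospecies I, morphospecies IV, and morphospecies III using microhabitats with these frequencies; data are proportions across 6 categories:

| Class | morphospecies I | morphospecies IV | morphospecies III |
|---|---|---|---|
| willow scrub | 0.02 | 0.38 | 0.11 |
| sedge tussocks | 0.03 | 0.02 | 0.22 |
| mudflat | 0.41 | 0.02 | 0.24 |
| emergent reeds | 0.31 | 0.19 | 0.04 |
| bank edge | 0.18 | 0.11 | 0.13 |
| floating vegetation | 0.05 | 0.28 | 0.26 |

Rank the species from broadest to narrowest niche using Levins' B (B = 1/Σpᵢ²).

morphospecies III > morphospecies IV > morphospecies I

Σp_Iᵢ² = 0.02² + 0.03² + 0.41² + 0.31² + 0.18² + 0.05² = 0.0004 + 0.0009 + 0.1681 + 0.0961 + 0.0324 + 0.0025 = 0.3004
B_I = 1 / 0.3004 = 3.3289
Σp_IVᵢ² = 0.38² + 0.02² + 0.02² + 0.19² + 0.11² + 0.28² = 0.1444 + 0.0004 + 0.0004 + 0.0361 + 0.0121 + 0.0784 = 0.2718
B_IV = 1 / 0.2718 = 3.6792
Σp_IIIᵢ² = 0.11² + 0.22² + 0.24² + 0.04² + 0.13² + 0.26² = 0.0121 + 0.0484 + 0.0576 + 0.0016 + 0.0169 + 0.0676 = 0.2042
B_III = 1 / 0.2042 = 4.8972
Ranking by B (broadest → narrowest): morphospecies III (4.90) > morphospecies IV (3.68) > morphospecies I (3.33)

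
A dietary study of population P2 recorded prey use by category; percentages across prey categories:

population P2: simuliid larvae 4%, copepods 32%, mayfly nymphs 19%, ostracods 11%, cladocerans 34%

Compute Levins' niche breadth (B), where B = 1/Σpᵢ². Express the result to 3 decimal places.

3.734

Convert percentages to proportions (divide by 100).
Σpᵢ² = 0.04² + 0.32² + 0.19² + 0.11² + 0.34² = 0.0016 + 0.1024 + 0.0361 + 0.0121 + 0.1156 = 0.2678
B = 1 / 0.2678 = 3.73413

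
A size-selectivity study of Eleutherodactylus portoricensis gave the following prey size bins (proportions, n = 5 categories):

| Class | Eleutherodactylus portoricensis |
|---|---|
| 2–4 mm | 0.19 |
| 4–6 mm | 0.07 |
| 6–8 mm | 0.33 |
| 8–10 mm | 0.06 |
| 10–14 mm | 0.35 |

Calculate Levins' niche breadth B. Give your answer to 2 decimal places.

Σpᵢ² = 0.19² + 0.07² + 0.33² + 0.06² + 0.35² = 0.0361 + 0.0049 + 0.1089 + 0.0036 + 0.1225 = 0.2760
B = 1 / 0.2760 = 3.6232

3.62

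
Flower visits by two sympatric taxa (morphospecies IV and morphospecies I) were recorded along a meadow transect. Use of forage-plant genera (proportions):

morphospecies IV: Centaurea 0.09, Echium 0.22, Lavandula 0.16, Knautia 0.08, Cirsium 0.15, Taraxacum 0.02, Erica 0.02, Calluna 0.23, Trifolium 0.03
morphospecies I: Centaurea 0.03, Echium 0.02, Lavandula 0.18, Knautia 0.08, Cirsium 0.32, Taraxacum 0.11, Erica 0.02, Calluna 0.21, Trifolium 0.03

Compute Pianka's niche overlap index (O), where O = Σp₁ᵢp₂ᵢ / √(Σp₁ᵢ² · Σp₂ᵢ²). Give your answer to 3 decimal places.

0.781

Σ p₁ᵢp₂ᵢ = 0.0027 + 0.0044 + 0.0288 + 0.0064 + 0.0480 + 0.0022 + 0.0004 + 0.0483 + 0.0009 = 0.1421
Σp_1ᵢ² = 0.09² + 0.22² + 0.16² + 0.08² + 0.15² + 0.02² + 0.02² + 0.23² + 0.03² = 0.0081 + 0.0484 + 0.0256 + 0.0064 + 0.0225 + 0.0004 + 0.0004 + 0.0529 + 0.0009 = 0.1656
Σp_2ᵢ² = 0.03² + 0.02² + 0.18² + 0.08² + 0.32² + 0.11² + 0.02² + 0.21² + 0.03² = 0.0009 + 0.0004 + 0.0324 + 0.0064 + 0.1024 + 0.0121 + 0.0004 + 0.0441 + 0.0009 = 0.2000
O = 0.1421 / √(0.1656 × 0.2000) = 0.1421 / 0.181989 = 0.78082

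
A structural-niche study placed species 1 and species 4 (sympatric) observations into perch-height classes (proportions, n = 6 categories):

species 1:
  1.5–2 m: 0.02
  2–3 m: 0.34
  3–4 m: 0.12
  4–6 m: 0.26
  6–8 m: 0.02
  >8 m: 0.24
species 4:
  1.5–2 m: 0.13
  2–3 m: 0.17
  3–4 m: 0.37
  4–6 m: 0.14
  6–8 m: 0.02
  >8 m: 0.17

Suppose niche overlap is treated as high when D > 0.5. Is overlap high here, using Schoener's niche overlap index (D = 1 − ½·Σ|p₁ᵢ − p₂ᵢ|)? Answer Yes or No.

Σ|p₁ᵢ − p₂ᵢ| = 0.11 + 0.17 + 0.25 + 0.12 + 0.00 + 0.07 = 0.72
D = 1 − ½ × 0.72 = 1 − 0.360 = 0.6400
D = 0.6400 > 0.5 → Yes.

Yes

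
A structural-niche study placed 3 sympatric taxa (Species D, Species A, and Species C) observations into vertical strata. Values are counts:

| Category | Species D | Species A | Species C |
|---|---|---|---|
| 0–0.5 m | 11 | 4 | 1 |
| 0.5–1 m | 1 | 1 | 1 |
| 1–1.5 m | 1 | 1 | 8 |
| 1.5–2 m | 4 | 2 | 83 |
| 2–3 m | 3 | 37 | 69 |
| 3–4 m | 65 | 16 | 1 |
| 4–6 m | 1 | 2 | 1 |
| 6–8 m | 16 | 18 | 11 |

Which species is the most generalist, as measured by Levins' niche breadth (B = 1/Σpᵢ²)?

Proportions for Species D (n=102): 11/102=0.1078, 1/102=0.0098, 1/102=0.0098, 4/102=0.0392, 3/102=0.0294, 65/102=0.6373, 1/102=0.0098, 16/102=0.1569
Proportions for Species A (n=81): 4/81=0.0494, 1/81=0.0123, 1/81=0.0123, 2/81=0.0247, 37/81=0.4568, 16/81=0.1975, 2/81=0.0247, 18/81=0.2222
Proportions for Species C (n=175): 1/175=0.0057, 1/175=0.0057, 8/175=0.0457, 83/175=0.4743, 69/175=0.3943, 1/175=0.0057, 1/175=0.0057, 11/175=0.0629
Σp_Dᵢ² = 0.1078² + 0.0098² + 0.0098² + 0.0392² + 0.0294² + 0.6373² + 0.0098² + 0.1569² = 0.011621 + 0.000096 + 0.000096 + 0.001537 + 0.000864 + 0.406151 + 0.000096 + 0.024618 = 0.445079
B_D = 1 / 0.445079 = 2.2468
Σp_Aᵢ² = 0.0494² + 0.0123² + 0.0123² + 0.0247² + 0.4568² + 0.1975² + 0.0247² + 0.2222² = 0.002440 + 0.000151 + 0.000151 + 0.000610 + 0.208666 + 0.039006 + 0.000610 + 0.049373 = 0.301007
B_A = 1 / 0.301007 = 3.3222
Σp_Cᵢ² = 0.0057² + 0.0057² + 0.0457² + 0.4743² + 0.3943² + 0.0057² + 0.0057² + 0.0629² = 0.000032 + 0.000032 + 0.002088 + 0.224960 + 0.155472 + 0.000032 + 0.000032 + 0.003956 = 0.386604
B_C = 1 / 0.386604 = 2.5866
Highest B → broadest niche (most generalist): Species A (B = 3.32).

Species A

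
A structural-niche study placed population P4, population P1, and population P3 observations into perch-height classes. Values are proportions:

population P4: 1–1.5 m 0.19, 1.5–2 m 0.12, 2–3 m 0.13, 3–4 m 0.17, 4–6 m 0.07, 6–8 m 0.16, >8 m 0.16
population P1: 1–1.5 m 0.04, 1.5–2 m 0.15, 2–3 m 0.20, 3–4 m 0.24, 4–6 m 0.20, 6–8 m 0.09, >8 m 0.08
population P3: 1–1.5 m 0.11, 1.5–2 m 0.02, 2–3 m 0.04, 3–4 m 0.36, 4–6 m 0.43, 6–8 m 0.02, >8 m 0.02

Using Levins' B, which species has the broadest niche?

population P4

Σp_P4ᵢ² = 0.19² + 0.12² + 0.13² + 0.17² + 0.07² + 0.16² + 0.16² = 0.0361 + 0.0144 + 0.0169 + 0.0289 + 0.0049 + 0.0256 + 0.0256 = 0.1524
B_P4 = 1 / 0.1524 = 6.5617
Σp_P1ᵢ² = 0.04² + 0.15² + 0.20² + 0.24² + 0.20² + 0.09² + 0.08² = 0.0016 + 0.0225 + 0.0400 + 0.0576 + 0.0400 + 0.0081 + 0.0064 = 0.1762
B_P1 = 1 / 0.1762 = 5.6754
Σp_P3ᵢ² = 0.11² + 0.02² + 0.04² + 0.36² + 0.43² + 0.02² + 0.02² = 0.0121 + 0.0004 + 0.0016 + 0.1296 + 0.1849 + 0.0004 + 0.0004 = 0.3294
B_P3 = 1 / 0.3294 = 3.0358
Highest B → broadest niche (most generalist): population P4 (B = 6.56).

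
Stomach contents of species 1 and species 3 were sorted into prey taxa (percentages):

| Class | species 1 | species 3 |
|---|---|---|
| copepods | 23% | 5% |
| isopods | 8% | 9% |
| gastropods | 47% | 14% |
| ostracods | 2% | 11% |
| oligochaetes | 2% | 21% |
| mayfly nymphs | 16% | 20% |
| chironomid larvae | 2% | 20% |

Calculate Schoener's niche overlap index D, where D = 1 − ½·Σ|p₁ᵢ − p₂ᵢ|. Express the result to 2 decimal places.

0.49

Convert percentages to proportions (divide by 100).
Σ|p₁ᵢ − p₂ᵢ| = 0.18 + 0.01 + 0.33 + 0.09 + 0.19 + 0.04 + 0.18 = 1.02
D = 1 − ½ × 1.02 = 1 − 0.510 = 0.4900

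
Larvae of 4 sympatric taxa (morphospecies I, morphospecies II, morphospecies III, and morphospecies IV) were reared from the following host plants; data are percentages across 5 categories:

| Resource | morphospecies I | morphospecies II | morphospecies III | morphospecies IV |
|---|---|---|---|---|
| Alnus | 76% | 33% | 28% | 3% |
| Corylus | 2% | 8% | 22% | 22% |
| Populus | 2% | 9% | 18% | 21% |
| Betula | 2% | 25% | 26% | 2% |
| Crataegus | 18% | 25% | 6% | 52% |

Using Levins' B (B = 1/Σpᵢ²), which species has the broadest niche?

Convert percentages to proportions (divide by 100).
Σp_Iᵢ² = 0.76² + 0.02² + 0.02² + 0.02² + 0.18² = 0.5776 + 0.0004 + 0.0004 + 0.0004 + 0.0324 = 0.6112
B_I = 1 / 0.6112 = 1.6361
Σp_IIᵢ² = 0.33² + 0.08² + 0.09² + 0.25² + 0.25² = 0.1089 + 0.0064 + 0.0081 + 0.0625 + 0.0625 = 0.2484
B_II = 1 / 0.2484 = 4.0258
Σp_IIIᵢ² = 0.28² + 0.22² + 0.18² + 0.26² + 0.06² = 0.0784 + 0.0484 + 0.0324 + 0.0676 + 0.0036 = 0.2304
B_III = 1 / 0.2304 = 4.3403
Σp_IVᵢ² = 0.03² + 0.22² + 0.21² + 0.02² + 0.52² = 0.0009 + 0.0484 + 0.0441 + 0.0004 + 0.2704 = 0.3642
B_IV = 1 / 0.3642 = 2.7457
Highest B → broadest niche (most generalist): morphospecies III (B = 4.34).

morphospecies III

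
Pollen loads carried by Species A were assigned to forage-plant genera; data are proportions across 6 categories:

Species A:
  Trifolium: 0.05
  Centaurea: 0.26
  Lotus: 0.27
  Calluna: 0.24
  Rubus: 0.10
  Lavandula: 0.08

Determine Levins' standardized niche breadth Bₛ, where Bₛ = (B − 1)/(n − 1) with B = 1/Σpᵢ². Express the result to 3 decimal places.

Σpᵢ² = 0.05² + 0.26² + 0.27² + 0.24² + 0.10² + 0.08² = 0.0025 + 0.0676 + 0.0729 + 0.0576 + 0.0100 + 0.0064 = 0.2170
B = 1 / 0.2170 = 4.60829
Bₛ = (B − 1)/(n − 1) = (4.60829 − 1)/(6 − 1) = 3.60829/5 = 0.72166

0.722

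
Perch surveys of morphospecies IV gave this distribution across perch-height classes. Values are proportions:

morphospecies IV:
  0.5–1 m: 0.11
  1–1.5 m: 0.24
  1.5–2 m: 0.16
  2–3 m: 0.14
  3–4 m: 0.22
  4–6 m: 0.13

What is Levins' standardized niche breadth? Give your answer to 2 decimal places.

Σpᵢ² = 0.11² + 0.24² + 0.16² + 0.14² + 0.22² + 0.13² = 0.0121 + 0.0576 + 0.0256 + 0.0196 + 0.0484 + 0.0169 = 0.1802
B = 1 / 0.1802 = 5.5494
Bₛ = (B − 1)/(n − 1) = (5.5494 − 1)/(6 − 1) = 4.5494/5 = 0.9099

0.91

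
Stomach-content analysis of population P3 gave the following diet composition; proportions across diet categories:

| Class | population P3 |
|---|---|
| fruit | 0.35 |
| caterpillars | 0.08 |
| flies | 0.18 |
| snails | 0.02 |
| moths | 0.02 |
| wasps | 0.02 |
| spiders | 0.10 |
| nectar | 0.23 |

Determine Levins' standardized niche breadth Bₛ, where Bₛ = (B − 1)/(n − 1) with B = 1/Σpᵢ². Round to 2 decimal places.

0.49

Σpᵢ² = 0.35² + 0.08² + 0.18² + 0.02² + 0.02² + 0.02² + 0.10² + 0.23² = 0.1225 + 0.0064 + 0.0324 + 0.0004 + 0.0004 + 0.0004 + 0.0100 + 0.0529 = 0.2254
B = 1 / 0.2254 = 4.4366
Bₛ = (B − 1)/(n − 1) = (4.4366 − 1)/(8 − 1) = 3.4366/7 = 0.4909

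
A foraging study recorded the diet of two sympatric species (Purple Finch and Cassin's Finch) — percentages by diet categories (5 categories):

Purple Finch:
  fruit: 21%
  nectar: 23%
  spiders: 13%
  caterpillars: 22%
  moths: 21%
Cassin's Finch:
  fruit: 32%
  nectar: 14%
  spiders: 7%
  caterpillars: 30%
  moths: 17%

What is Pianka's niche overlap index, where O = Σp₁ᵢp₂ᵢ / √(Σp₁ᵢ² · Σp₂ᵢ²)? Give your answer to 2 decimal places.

0.93

Convert percentages to proportions (divide by 100).
Σ p₁ᵢp₂ᵢ = 0.0672 + 0.0322 + 0.0091 + 0.0660 + 0.0357 = 0.2102
Σp_1ᵢ² = 0.21² + 0.23² + 0.13² + 0.22² + 0.21² = 0.0441 + 0.0529 + 0.0169 + 0.0484 + 0.0441 = 0.2064
Σp_2ᵢ² = 0.32² + 0.14² + 0.07² + 0.30² + 0.17² = 0.1024 + 0.0196 + 0.0049 + 0.0900 + 0.0289 = 0.2458
O = 0.2102 / √(0.2064 × 0.2458) = 0.2102 / 0.22524 = 0.9332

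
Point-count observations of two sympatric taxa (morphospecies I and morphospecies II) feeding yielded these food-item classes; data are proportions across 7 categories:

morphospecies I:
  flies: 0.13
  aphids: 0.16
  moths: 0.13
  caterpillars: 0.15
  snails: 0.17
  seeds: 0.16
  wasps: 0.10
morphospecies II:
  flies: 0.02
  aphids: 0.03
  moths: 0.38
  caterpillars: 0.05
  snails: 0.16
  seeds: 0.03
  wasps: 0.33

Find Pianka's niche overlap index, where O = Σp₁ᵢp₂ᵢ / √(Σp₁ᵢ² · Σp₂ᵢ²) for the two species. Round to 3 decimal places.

0.635

Σ p₁ᵢp₂ᵢ = 0.0026 + 0.0048 + 0.0494 + 0.0075 + 0.0272 + 0.0048 + 0.0330 = 0.1293
Σp_1ᵢ² = 0.13² + 0.16² + 0.13² + 0.15² + 0.17² + 0.16² + 0.10² = 0.0169 + 0.0256 + 0.0169 + 0.0225 + 0.0289 + 0.0256 + 0.0100 = 0.1464
Σp_2ᵢ² = 0.02² + 0.03² + 0.38² + 0.05² + 0.16² + 0.03² + 0.33² = 0.0004 + 0.0009 + 0.1444 + 0.0025 + 0.0256 + 0.0009 + 0.1089 = 0.2836
O = 0.1293 / √(0.1464 × 0.2836) = 0.1293 / 0.203762 = 0.63456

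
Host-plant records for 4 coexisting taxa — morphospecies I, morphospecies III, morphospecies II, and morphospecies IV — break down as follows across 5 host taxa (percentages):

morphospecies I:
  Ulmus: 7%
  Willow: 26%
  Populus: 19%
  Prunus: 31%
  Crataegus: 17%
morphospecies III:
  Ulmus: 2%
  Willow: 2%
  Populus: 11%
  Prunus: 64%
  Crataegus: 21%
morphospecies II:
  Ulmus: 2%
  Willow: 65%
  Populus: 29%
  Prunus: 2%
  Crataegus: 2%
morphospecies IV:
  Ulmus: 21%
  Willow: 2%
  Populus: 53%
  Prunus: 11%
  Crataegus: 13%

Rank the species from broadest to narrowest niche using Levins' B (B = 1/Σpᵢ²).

morphospecies I > morphospecies IV > morphospecies III > morphospecies II

Convert percentages to proportions (divide by 100).
Σp_Iᵢ² = 0.07² + 0.26² + 0.19² + 0.31² + 0.17² = 0.0049 + 0.0676 + 0.0361 + 0.0961 + 0.0289 = 0.2336
B_I = 1 / 0.2336 = 4.2808
Σp_IIIᵢ² = 0.02² + 0.02² + 0.11² + 0.64² + 0.21² = 0.0004 + 0.0004 + 0.0121 + 0.4096 + 0.0441 = 0.4666
B_III = 1 / 0.4666 = 2.1432
Σp_IIᵢ² = 0.02² + 0.65² + 0.29² + 0.02² + 0.02² = 0.0004 + 0.4225 + 0.0841 + 0.0004 + 0.0004 = 0.5078
B_II = 1 / 0.5078 = 1.9693
Σp_IVᵢ² = 0.21² + 0.02² + 0.53² + 0.11² + 0.13² = 0.0441 + 0.0004 + 0.2809 + 0.0121 + 0.0169 = 0.3544
B_IV = 1 / 0.3544 = 2.8217
Ranking by B (broadest → narrowest): morphospecies I (4.28) > morphospecies IV (2.82) > morphospecies III (2.14) > morphospecies II (1.97)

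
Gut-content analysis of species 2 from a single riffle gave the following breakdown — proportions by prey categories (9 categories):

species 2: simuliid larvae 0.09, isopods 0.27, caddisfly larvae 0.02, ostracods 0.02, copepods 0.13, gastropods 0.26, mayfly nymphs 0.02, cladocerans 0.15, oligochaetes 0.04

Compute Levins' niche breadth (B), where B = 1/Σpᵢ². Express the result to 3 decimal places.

5.241

Σpᵢ² = 0.09² + 0.27² + 0.02² + 0.02² + 0.13² + 0.26² + 0.02² + 0.15² + 0.04² = 0.0081 + 0.0729 + 0.0004 + 0.0004 + 0.0169 + 0.0676 + 0.0004 + 0.0225 + 0.0016 = 0.1908
B = 1 / 0.1908 = 5.24109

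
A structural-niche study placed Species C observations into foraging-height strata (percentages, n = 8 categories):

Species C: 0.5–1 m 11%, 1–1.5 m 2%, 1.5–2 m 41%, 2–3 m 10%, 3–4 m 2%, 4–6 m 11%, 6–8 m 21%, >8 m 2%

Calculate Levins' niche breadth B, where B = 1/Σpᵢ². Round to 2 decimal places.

4.04

Convert percentages to proportions (divide by 100).
Σpᵢ² = 0.11² + 0.02² + 0.41² + 0.10² + 0.02² + 0.11² + 0.21² + 0.02² = 0.0121 + 0.0004 + 0.1681 + 0.0100 + 0.0004 + 0.0121 + 0.0441 + 0.0004 = 0.2476
B = 1 / 0.2476 = 4.0388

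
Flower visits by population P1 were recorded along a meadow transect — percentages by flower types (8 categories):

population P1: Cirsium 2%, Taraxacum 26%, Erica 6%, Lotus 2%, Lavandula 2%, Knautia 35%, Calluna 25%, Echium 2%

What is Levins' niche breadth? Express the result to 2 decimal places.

Convert percentages to proportions (divide by 100).
Σpᵢ² = 0.02² + 0.26² + 0.06² + 0.02² + 0.02² + 0.35² + 0.25² + 0.02² = 0.0004 + 0.0676 + 0.0036 + 0.0004 + 0.0004 + 0.1225 + 0.0625 + 0.0004 = 0.2578
B = 1 / 0.2578 = 3.8790

3.88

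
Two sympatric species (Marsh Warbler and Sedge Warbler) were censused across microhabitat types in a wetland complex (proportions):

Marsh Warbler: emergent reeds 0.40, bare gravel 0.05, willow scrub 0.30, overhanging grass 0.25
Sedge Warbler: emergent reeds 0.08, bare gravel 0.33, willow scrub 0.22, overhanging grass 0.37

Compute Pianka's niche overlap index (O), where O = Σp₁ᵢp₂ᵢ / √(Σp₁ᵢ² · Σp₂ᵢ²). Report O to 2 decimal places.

Σ p₁ᵢp₂ᵢ = 0.0320 + 0.0165 + 0.0660 + 0.0925 = 0.2070
Σp_1ᵢ² = 0.40² + 0.05² + 0.30² + 0.25² = 0.1600 + 0.0025 + 0.0900 + 0.0625 = 0.3150
Σp_2ᵢ² = 0.08² + 0.33² + 0.22² + 0.37² = 0.0064 + 0.1089 + 0.0484 + 0.1369 = 0.3006
O = 0.2070 / √(0.3150 × 0.3006) = 0.2070 / 0.30772 = 0.6727

0.67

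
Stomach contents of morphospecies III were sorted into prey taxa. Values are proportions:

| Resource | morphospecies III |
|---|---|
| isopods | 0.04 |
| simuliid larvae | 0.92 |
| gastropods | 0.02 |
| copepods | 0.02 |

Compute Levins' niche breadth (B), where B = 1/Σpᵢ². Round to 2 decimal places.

1.18

Σpᵢ² = 0.04² + 0.92² + 0.02² + 0.02² = 0.0016 + 0.8464 + 0.0004 + 0.0004 = 0.8488
B = 1 / 0.8488 = 1.1781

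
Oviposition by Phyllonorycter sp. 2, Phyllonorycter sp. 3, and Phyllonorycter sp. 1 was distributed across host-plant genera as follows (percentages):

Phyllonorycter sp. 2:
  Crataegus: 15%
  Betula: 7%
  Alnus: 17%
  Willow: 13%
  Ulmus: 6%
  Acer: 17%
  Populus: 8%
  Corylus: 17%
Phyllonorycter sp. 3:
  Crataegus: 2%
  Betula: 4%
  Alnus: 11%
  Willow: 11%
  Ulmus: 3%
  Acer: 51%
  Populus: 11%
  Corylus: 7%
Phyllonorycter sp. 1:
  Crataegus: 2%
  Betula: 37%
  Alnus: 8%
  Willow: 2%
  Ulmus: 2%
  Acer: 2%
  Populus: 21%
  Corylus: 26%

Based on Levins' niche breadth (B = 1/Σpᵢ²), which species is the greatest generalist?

Convert percentages to proportions (divide by 100).
Σp_2ᵢ² = 0.15² + 0.07² + 0.17² + 0.13² + 0.06² + 0.17² + 0.08² + 0.17² = 0.0225 + 0.0049 + 0.0289 + 0.0169 + 0.0036 + 0.0289 + 0.0064 + 0.0289 = 0.1410
B_2 = 1 / 0.1410 = 7.0922
Σp_3ᵢ² = 0.02² + 0.04² + 0.11² + 0.11² + 0.03² + 0.51² + 0.11² + 0.07² = 0.0004 + 0.0016 + 0.0121 + 0.0121 + 0.0009 + 0.2601 + 0.0121 + 0.0049 = 0.3042
B_3 = 1 / 0.3042 = 3.2873
Σp_1ᵢ² = 0.02² + 0.37² + 0.08² + 0.02² + 0.02² + 0.02² + 0.21² + 0.26² = 0.0004 + 0.1369 + 0.0064 + 0.0004 + 0.0004 + 0.0004 + 0.0441 + 0.0676 = 0.2566
B_1 = 1 / 0.2566 = 3.8971
Highest B → broadest niche (most generalist): Phyllonorycter sp. 2 (B = 7.09).

Phyllonorycter sp. 2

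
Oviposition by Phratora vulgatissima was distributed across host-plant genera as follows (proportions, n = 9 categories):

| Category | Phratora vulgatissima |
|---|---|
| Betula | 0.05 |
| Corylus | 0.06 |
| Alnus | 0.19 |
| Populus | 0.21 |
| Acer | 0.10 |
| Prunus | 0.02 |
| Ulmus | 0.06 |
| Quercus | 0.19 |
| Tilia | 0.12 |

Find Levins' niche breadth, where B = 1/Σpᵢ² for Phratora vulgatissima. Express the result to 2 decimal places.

Σpᵢ² = 0.05² + 0.06² + 0.19² + 0.21² + 0.10² + 0.02² + 0.06² + 0.19² + 0.12² = 0.0025 + 0.0036 + 0.0361 + 0.0441 + 0.0100 + 0.0004 + 0.0036 + 0.0361 + 0.0144 = 0.1508
B = 1 / 0.1508 = 6.6313

6.63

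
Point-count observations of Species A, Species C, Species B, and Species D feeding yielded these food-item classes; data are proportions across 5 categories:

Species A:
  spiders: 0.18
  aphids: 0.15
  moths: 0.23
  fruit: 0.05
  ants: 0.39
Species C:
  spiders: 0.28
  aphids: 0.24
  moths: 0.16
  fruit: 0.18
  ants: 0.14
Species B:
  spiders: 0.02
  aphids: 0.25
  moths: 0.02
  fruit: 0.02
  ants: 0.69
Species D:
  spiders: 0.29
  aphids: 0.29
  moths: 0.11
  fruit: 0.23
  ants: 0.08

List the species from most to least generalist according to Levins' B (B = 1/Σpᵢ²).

Σp_Aᵢ² = 0.18² + 0.15² + 0.23² + 0.05² + 0.39² = 0.0324 + 0.0225 + 0.0529 + 0.0025 + 0.1521 = 0.2624
B_A = 1 / 0.2624 = 3.8110
Σp_Cᵢ² = 0.28² + 0.24² + 0.16² + 0.18² + 0.14² = 0.0784 + 0.0576 + 0.0256 + 0.0324 + 0.0196 = 0.2136
B_C = 1 / 0.2136 = 4.6816
Σp_Bᵢ² = 0.02² + 0.25² + 0.02² + 0.02² + 0.69² = 0.0004 + 0.0625 + 0.0004 + 0.0004 + 0.4761 = 0.5398
B_B = 1 / 0.5398 = 1.8525
Σp_Dᵢ² = 0.29² + 0.29² + 0.11² + 0.23² + 0.08² = 0.0841 + 0.0841 + 0.0121 + 0.0529 + 0.0064 = 0.2396
B_D = 1 / 0.2396 = 4.1736
Ranking by B (broadest → narrowest): Species C (4.68) > Species D (4.17) > Species A (3.81) > Species B (1.85)

Species C > Species D > Species A > Species B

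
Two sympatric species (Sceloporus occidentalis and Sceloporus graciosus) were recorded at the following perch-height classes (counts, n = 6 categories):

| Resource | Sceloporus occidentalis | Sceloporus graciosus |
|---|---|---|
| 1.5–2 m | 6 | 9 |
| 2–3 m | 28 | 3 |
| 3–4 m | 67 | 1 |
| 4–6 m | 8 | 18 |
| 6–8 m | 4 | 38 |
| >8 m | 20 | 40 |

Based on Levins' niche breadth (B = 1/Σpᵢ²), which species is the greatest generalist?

Proportions for Sceloporus occidentalis (n=133): 6/133=0.0451, 28/133=0.2105, 67/133=0.5038, 8/133=0.0602, 4/133=0.0301, 20/133=0.1504
Proportions for Sceloporus graciosus (n=109): 9/109=0.0826, 3/109=0.0275, 1/109=0.0092, 18/109=0.1651, 38/109=0.3486, 40/109=0.3670
Σp_occiᵢ² = 0.0451² + 0.2105² + 0.5038² + 0.0602² + 0.0301² + 0.1504² = 0.002034 + 0.044310 + 0.253814 + 0.003624 + 0.000906 + 0.022620 = 0.327308
B_occi = 1 / 0.327308 = 3.0552
Σp_gracᵢ² = 0.0826² + 0.0275² + 0.0092² + 0.1651² + 0.3486² + 0.3670² = 0.006823 + 0.000756 + 0.000085 + 0.027258 + 0.121522 + 0.134689 = 0.291133
B_grac = 1 / 0.291133 = 3.4349
Highest B → broadest niche (most generalist): Sceloporus graciosus (B = 3.43).

Sceloporus graciosus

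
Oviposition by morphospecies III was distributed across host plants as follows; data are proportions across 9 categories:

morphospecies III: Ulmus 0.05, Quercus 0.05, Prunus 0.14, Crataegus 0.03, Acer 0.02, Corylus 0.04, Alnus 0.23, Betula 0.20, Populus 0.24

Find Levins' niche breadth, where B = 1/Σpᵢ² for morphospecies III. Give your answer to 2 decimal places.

5.62

Σpᵢ² = 0.05² + 0.05² + 0.14² + 0.03² + 0.02² + 0.04² + 0.23² + 0.20² + 0.24² = 0.0025 + 0.0025 + 0.0196 + 0.0009 + 0.0004 + 0.0016 + 0.0529 + 0.0400 + 0.0576 = 0.1780
B = 1 / 0.1780 = 5.6180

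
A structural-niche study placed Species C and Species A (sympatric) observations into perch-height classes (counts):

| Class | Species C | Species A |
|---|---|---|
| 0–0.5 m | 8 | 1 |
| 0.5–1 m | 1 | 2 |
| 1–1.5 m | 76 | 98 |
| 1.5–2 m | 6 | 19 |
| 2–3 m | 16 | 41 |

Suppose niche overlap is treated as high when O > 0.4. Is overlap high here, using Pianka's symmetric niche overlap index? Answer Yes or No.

Yes

Proportions for Species C (n=107): 8/107=0.0748, 1/107=0.0093, 76/107=0.7103, 6/107=0.0561, 16/107=0.1495
Proportions for Species A (n=161): 1/161=0.0062, 2/161=0.0124, 98/161=0.6087, 19/161=0.1180, 41/161=0.2547
Σ p₁ᵢp₂ᵢ = 0.000464 + 0.000115 + 0.432360 + 0.006620 + 0.038078 = 0.477637
Σp_1ᵢ² = 0.0748² + 0.0093² + 0.7103² + 0.0561² + 0.1495² = 0.005595 + 0.000086 + 0.504526 + 0.003147 + 0.022350 = 0.535704
Σp_2ᵢ² = 0.0062² + 0.0124² + 0.6087² + 0.1180² + 0.2547² = 0.000038 + 0.000154 + 0.370516 + 0.013924 + 0.064872 = 0.449504
O = 0.477637 / √(0.535704 × 0.449504) = 0.477637 / 0.4907149 = 0.9733
O = 0.9733 > 0.4 → Yes.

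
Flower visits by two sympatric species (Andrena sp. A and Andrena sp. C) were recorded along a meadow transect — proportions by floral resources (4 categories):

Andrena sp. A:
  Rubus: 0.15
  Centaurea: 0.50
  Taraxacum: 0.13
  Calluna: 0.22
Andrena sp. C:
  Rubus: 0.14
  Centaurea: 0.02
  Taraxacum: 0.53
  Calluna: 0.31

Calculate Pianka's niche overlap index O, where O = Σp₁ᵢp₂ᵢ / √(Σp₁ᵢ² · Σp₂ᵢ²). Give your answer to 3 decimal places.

Σ p₁ᵢp₂ᵢ = 0.0210 + 0.0100 + 0.0689 + 0.0682 = 0.1681
Σp_1ᵢ² = 0.15² + 0.50² + 0.13² + 0.22² = 0.0225 + 0.2500 + 0.0169 + 0.0484 = 0.3378
Σp_2ᵢ² = 0.14² + 0.02² + 0.53² + 0.31² = 0.0196 + 0.0004 + 0.2809 + 0.0961 = 0.3970
O = 0.1681 / √(0.3378 × 0.3970) = 0.1681 / 0.366206 = 0.45903

0.459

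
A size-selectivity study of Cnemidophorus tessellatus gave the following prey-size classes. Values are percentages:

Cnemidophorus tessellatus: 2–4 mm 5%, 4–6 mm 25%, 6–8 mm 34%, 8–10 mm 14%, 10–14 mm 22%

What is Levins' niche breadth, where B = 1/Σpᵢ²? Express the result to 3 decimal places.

Convert percentages to proportions (divide by 100).
Σpᵢ² = 0.05² + 0.25² + 0.34² + 0.14² + 0.22² = 0.0025 + 0.0625 + 0.1156 + 0.0196 + 0.0484 = 0.2486
B = 1 / 0.2486 = 4.02253

4.023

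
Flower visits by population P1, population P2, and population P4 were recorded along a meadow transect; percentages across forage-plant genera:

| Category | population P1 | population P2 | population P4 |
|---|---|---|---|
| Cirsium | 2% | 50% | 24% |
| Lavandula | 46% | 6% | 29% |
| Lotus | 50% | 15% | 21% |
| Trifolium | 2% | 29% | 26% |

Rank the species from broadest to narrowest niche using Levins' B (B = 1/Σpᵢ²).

population P4 > population P2 > population P1

Convert percentages to proportions (divide by 100).
Σp_P1ᵢ² = 0.02² + 0.46² + 0.50² + 0.02² = 0.0004 + 0.2116 + 0.2500 + 0.0004 = 0.4624
B_P1 = 1 / 0.4624 = 2.1626
Σp_P2ᵢ² = 0.50² + 0.06² + 0.15² + 0.29² = 0.2500 + 0.0036 + 0.0225 + 0.0841 = 0.3602
B_P2 = 1 / 0.3602 = 2.7762
Σp_P4ᵢ² = 0.24² + 0.29² + 0.21² + 0.26² = 0.0576 + 0.0841 + 0.0441 + 0.0676 = 0.2534
B_P4 = 1 / 0.2534 = 3.9463
Ranking by B (broadest → narrowest): population P4 (3.95) > population P2 (2.78) > population P1 (2.16)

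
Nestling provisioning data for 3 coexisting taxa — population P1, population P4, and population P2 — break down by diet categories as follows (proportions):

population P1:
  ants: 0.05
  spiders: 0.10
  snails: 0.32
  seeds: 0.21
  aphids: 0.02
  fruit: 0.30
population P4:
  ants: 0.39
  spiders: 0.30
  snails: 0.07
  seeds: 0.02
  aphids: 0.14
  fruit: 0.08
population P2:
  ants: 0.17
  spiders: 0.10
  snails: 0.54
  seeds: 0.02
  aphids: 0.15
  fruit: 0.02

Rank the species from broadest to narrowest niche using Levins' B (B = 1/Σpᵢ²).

Σp_P1ᵢ² = 0.05² + 0.10² + 0.32² + 0.21² + 0.02² + 0.30² = 0.0025 + 0.0100 + 0.1024 + 0.0441 + 0.0004 + 0.0900 = 0.2494
B_P1 = 1 / 0.2494 = 4.0096
Σp_P4ᵢ² = 0.39² + 0.30² + 0.07² + 0.02² + 0.14² + 0.08² = 0.1521 + 0.0900 + 0.0049 + 0.0004 + 0.0196 + 0.0064 = 0.2734
B_P4 = 1 / 0.2734 = 3.6576
Σp_P2ᵢ² = 0.17² + 0.10² + 0.54² + 0.02² + 0.15² + 0.02² = 0.0289 + 0.0100 + 0.2916 + 0.0004 + 0.0225 + 0.0004 = 0.3538
B_P2 = 1 / 0.3538 = 2.8265
Ranking by B (broadest → narrowest): population P1 (4.01) > population P4 (3.66) > population P2 (2.83)

population P1 > population P4 > population P2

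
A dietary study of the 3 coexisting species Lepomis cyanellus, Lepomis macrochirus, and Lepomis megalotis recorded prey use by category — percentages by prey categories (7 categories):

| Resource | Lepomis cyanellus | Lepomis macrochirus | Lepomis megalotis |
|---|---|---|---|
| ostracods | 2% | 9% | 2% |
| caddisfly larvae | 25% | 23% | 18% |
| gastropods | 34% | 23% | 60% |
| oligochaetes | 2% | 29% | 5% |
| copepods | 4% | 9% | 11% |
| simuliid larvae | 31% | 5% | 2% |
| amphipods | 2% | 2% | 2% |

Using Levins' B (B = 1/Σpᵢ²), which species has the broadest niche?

Convert percentages to proportions (divide by 100).
Σp_cyanᵢ² = 0.02² + 0.25² + 0.34² + 0.02² + 0.04² + 0.31² + 0.02² = 0.0004 + 0.0625 + 0.1156 + 0.0004 + 0.0016 + 0.0961 + 0.0004 = 0.2770
B_cyan = 1 / 0.2770 = 3.6101
Σp_macrᵢ² = 0.09² + 0.23² + 0.23² + 0.29² + 0.09² + 0.05² + 0.02² = 0.0081 + 0.0529 + 0.0529 + 0.0841 + 0.0081 + 0.0025 + 0.0004 = 0.2090
B_macr = 1 / 0.2090 = 4.7847
Σp_megaᵢ² = 0.02² + 0.18² + 0.60² + 0.05² + 0.11² + 0.02² + 0.02² = 0.0004 + 0.0324 + 0.3600 + 0.0025 + 0.0121 + 0.0004 + 0.0004 = 0.4082
B_mega = 1 / 0.4082 = 2.4498
Highest B → broadest niche (most generalist): Lepomis macrochirus (B = 4.78).

Lepomis macrochirus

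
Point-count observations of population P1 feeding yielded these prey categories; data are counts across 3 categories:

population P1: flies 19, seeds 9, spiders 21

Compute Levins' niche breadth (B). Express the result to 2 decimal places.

Proportions for population P1 (n=49): 19/49=0.3878, 9/49=0.1837, 21/49=0.4286
Σpᵢ² = 0.3878² + 0.1837² + 0.4286² = 0.150389 + 0.033746 + 0.183698 = 0.367833
B = 1 / 0.367833 = 2.7186

2.72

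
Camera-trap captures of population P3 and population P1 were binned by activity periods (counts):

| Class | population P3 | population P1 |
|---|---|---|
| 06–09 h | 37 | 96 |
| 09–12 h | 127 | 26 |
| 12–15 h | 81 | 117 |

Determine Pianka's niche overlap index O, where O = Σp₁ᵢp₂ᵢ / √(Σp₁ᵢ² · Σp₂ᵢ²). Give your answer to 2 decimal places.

Proportions for population P3 (n=245): 37/245=0.1510, 127/245=0.5184, 81/245=0.3306
Proportions for population P1 (n=239): 96/239=0.4017, 26/239=0.1088, 117/239=0.4895
Σ p₁ᵢp₂ᵢ = 0.060657 + 0.056402 + 0.161829 = 0.278888
Σp_1ᵢ² = 0.1510² + 0.5184² + 0.3306² = 0.022801 + 0.268739 + 0.109296 = 0.400836
Σp_2ᵢ² = 0.4017² + 0.1088² + 0.4895² = 0.161363 + 0.011837 + 0.239610 = 0.412810
O = 0.278888 / √(0.400836 × 0.412810) = 0.278888 / 0.4067789 = 0.6856

0.69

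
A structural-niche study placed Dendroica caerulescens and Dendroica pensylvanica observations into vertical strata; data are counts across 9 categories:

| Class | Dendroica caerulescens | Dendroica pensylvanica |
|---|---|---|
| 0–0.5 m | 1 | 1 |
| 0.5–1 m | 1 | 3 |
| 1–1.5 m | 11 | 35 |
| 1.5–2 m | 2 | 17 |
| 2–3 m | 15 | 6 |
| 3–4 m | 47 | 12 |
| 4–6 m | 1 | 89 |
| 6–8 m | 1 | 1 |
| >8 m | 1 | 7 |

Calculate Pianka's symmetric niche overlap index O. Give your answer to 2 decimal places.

Proportions for Dendroica caerulescens (n=80): 1/80=0.0125, 1/80=0.0125, 11/80=0.1375, 2/80=0.0250, 15/80=0.1875, 47/80=0.5875, 1/80=0.0125, 1/80=0.0125, 1/80=0.0125
Proportions for Dendroica pensylvanica (n=171): 1/171=0.0058, 3/171=0.0175, 35/171=0.2047, 17/171=0.0994, 6/171=0.0351, 12/171=0.0702, 89/171=0.5205, 1/171=0.0058, 7/171=0.0409
Σ p₁ᵢp₂ᵢ = 0.000073 + 0.000219 + 0.028146 + 0.002485 + 0.006581 + 0.041243 + 0.006506 + 0.000073 + 0.000511 = 0.085837
Σp_1ᵢ² = 0.0125² + 0.0125² + 0.1375² + 0.0250² + 0.1875² + 0.5875² + 0.0125² + 0.0125² + 0.0125² = 0.000156 + 0.000156 + 0.018906 + 0.000625 + 0.035156 + 0.345156 + 0.000156 + 0.000156 + 0.000156 = 0.400623
Σp_2ᵢ² = 0.0058² + 0.0175² + 0.2047² + 0.0994² + 0.0351² + 0.0702² + 0.5205² + 0.0058² + 0.0409² = 0.000034 + 0.000306 + 0.041902 + 0.009880 + 0.001232 + 0.004928 + 0.270920 + 0.000034 + 0.001673 = 0.330909
O = 0.085837 / √(0.400623 × 0.330909) = 0.085837 / 0.3641013 = 0.2358

0.24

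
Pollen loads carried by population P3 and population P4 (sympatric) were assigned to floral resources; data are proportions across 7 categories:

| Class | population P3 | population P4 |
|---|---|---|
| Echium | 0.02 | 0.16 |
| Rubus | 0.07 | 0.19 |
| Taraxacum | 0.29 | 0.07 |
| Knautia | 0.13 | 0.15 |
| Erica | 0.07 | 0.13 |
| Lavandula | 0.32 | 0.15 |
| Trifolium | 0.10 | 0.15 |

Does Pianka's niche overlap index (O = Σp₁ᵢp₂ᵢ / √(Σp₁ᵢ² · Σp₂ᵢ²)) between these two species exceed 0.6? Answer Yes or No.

Yes

Σ p₁ᵢp₂ᵢ = 0.0032 + 0.0133 + 0.0203 + 0.0195 + 0.0091 + 0.0480 + 0.0150 = 0.1284
Σp_1ᵢ² = 0.02² + 0.07² + 0.29² + 0.13² + 0.07² + 0.32² + 0.10² = 0.0004 + 0.0049 + 0.0841 + 0.0169 + 0.0049 + 0.1024 + 0.0100 = 0.2236
Σp_2ᵢ² = 0.16² + 0.19² + 0.07² + 0.15² + 0.13² + 0.15² + 0.15² = 0.0256 + 0.0361 + 0.0049 + 0.0225 + 0.0169 + 0.0225 + 0.0225 = 0.1510
O = 0.1284 / √(0.2236 × 0.1510) = 0.1284 / 0.18375 = 0.6988
O = 0.6988 > 0.6 → Yes.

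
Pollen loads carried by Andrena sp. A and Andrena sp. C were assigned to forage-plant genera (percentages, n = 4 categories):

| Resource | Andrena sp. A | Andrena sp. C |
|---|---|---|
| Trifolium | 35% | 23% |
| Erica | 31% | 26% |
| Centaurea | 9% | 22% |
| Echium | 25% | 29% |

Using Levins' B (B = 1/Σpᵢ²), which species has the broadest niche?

Convert percentages to proportions (divide by 100).
Σp_Aᵢ² = 0.35² + 0.31² + 0.09² + 0.25² = 0.1225 + 0.0961 + 0.0081 + 0.0625 = 0.2892
B_A = 1 / 0.2892 = 3.4578
Σp_Cᵢ² = 0.23² + 0.26² + 0.22² + 0.29² = 0.0529 + 0.0676 + 0.0484 + 0.0841 = 0.2530
B_C = 1 / 0.2530 = 3.9526
Highest B → broadest niche (most generalist): Andrena sp. C (B = 3.95).

Andrena sp. C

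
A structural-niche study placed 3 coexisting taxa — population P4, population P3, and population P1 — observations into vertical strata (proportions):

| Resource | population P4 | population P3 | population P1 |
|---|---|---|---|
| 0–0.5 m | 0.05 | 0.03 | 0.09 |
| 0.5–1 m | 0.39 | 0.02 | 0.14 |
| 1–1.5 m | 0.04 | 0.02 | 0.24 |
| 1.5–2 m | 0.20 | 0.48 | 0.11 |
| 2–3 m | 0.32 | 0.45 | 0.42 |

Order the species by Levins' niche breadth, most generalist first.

Σp_P4ᵢ² = 0.05² + 0.39² + 0.04² + 0.20² + 0.32² = 0.0025 + 0.1521 + 0.0016 + 0.0400 + 0.1024 = 0.2986
B_P4 = 1 / 0.2986 = 3.3490
Σp_P3ᵢ² = 0.03² + 0.02² + 0.02² + 0.48² + 0.45² = 0.0009 + 0.0004 + 0.0004 + 0.2304 + 0.2025 = 0.4346
B_P3 = 1 / 0.4346 = 2.3010
Σp_P1ᵢ² = 0.09² + 0.14² + 0.24² + 0.11² + 0.42² = 0.0081 + 0.0196 + 0.0576 + 0.0121 + 0.1764 = 0.2738
B_P1 = 1 / 0.2738 = 3.6523
Ranking by B (broadest → narrowest): population P1 (3.65) > population P4 (3.35) > population P3 (2.30)

population P1 > population P4 > population P3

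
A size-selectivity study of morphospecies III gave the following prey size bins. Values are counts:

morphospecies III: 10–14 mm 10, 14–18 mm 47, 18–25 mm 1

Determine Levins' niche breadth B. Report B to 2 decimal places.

Proportions for morphospecies III (n=58): 10/58=0.1724, 47/58=0.8103, 1/58=0.0172
Σpᵢ² = 0.1724² + 0.8103² + 0.0172² = 0.029722 + 0.656586 + 0.000296 = 0.686604
B = 1 / 0.686604 = 1.4564

1.46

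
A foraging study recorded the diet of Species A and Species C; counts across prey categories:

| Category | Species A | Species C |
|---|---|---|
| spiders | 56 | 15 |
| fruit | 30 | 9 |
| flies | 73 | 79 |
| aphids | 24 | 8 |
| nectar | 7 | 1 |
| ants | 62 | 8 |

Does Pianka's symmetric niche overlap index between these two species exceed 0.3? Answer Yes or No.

Proportions for Species A (n=252): 56/252=0.2222, 30/252=0.1190, 73/252=0.2897, 24/252=0.0952, 7/252=0.0278, 62/252=0.2460
Proportions for Species C (n=120): 15/120=0.1250, 9/120=0.0750, 79/120=0.6583, 8/120=0.0667, 1/120=0.0083, 8/120=0.0667
Σ p₁ᵢp₂ᵢ = 0.027775 + 0.008925 + 0.190710 + 0.006350 + 0.000231 + 0.016408 = 0.250399
Σp_1ᵢ² = 0.2222² + 0.1190² + 0.2897² + 0.0952² + 0.0278² + 0.2460² = 0.049373 + 0.014161 + 0.083926 + 0.009063 + 0.000773 + 0.060516 = 0.217812
Σp_2ᵢ² = 0.1250² + 0.0750² + 0.6583² + 0.0667² + 0.0083² + 0.0667² = 0.015625 + 0.005625 + 0.433359 + 0.004449 + 0.000069 + 0.004449 = 0.463576
O = 0.250399 / √(0.217812 × 0.463576) = 0.250399 / 0.3177616 = 0.7880
O = 0.7880 > 0.3 → Yes.

Yes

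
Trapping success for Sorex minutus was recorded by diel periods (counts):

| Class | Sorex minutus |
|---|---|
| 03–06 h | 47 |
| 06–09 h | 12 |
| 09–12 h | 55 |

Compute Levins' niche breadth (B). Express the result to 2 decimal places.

Proportions for Sorex minutus (n=114): 47/114=0.4123, 12/114=0.1053, 55/114=0.4825
Σpᵢ² = 0.4123² + 0.1053² + 0.4825² = 0.169991 + 0.011088 + 0.232806 = 0.413885
B = 1 / 0.413885 = 2.4161

2.42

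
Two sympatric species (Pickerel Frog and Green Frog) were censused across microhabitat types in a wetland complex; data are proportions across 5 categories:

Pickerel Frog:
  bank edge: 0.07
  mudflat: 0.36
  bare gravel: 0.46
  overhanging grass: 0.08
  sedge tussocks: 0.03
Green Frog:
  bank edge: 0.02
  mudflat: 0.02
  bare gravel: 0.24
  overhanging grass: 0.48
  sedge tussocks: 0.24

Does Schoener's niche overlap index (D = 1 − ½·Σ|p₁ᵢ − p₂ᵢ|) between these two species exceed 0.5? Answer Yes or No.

Σ|p₁ᵢ − p₂ᵢ| = 0.05 + 0.34 + 0.22 + 0.40 + 0.21 = 1.22
D = 1 − ½ × 1.22 = 1 − 0.610 = 0.3900
D = 0.3900 < 0.5 → No.

No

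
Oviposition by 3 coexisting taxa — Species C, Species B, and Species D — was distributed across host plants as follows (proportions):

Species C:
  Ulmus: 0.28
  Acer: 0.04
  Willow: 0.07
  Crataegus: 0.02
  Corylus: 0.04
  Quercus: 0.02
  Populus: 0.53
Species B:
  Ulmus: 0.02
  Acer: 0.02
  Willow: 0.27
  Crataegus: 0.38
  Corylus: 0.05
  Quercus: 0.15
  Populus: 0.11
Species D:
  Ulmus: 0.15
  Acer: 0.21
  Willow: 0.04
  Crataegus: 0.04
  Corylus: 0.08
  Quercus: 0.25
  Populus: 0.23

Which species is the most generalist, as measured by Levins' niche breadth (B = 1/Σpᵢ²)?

Σp_Cᵢ² = 0.28² + 0.04² + 0.07² + 0.02² + 0.04² + 0.02² + 0.53² = 0.0784 + 0.0016 + 0.0049 + 0.0004 + 0.0016 + 0.0004 + 0.2809 = 0.3682
B_C = 1 / 0.3682 = 2.7159
Σp_Bᵢ² = 0.02² + 0.02² + 0.27² + 0.38² + 0.05² + 0.15² + 0.11² = 0.0004 + 0.0004 + 0.0729 + 0.1444 + 0.0025 + 0.0225 + 0.0121 = 0.2552
B_B = 1 / 0.2552 = 3.9185
Σp_Dᵢ² = 0.15² + 0.21² + 0.04² + 0.04² + 0.08² + 0.25² + 0.23² = 0.0225 + 0.0441 + 0.0016 + 0.0016 + 0.0064 + 0.0625 + 0.0529 = 0.1916
B_D = 1 / 0.1916 = 5.2192
Highest B → broadest niche (most generalist): Species D (B = 5.22).

Species D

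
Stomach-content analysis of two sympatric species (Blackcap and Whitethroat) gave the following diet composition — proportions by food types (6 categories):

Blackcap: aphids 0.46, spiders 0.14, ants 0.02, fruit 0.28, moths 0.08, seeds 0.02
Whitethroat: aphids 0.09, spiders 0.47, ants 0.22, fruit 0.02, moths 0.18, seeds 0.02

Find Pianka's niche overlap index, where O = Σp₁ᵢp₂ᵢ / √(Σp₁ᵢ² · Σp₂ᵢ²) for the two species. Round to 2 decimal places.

0.42

Σ p₁ᵢp₂ᵢ = 0.0414 + 0.0658 + 0.0044 + 0.0056 + 0.0144 + 0.0004 = 0.1320
Σp_1ᵢ² = 0.46² + 0.14² + 0.02² + 0.28² + 0.08² + 0.02² = 0.2116 + 0.0196 + 0.0004 + 0.0784 + 0.0064 + 0.0004 = 0.3168
Σp_2ᵢ² = 0.09² + 0.47² + 0.22² + 0.02² + 0.18² + 0.02² = 0.0081 + 0.2209 + 0.0484 + 0.0004 + 0.0324 + 0.0004 = 0.3106
O = 0.1320 / √(0.3168 × 0.3106) = 0.1320 / 0.31368 = 0.4208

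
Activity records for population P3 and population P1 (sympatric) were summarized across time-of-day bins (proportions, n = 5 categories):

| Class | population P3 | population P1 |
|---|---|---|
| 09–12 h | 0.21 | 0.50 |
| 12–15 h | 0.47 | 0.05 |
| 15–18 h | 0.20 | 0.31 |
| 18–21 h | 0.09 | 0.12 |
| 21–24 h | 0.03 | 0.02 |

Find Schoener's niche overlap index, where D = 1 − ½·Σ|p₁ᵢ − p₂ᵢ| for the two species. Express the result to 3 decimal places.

0.570

Σ|p₁ᵢ − p₂ᵢ| = 0.29 + 0.42 + 0.11 + 0.03 + 0.01 = 0.86
D = 1 − ½ × 0.86 = 1 − 0.430 = 0.57000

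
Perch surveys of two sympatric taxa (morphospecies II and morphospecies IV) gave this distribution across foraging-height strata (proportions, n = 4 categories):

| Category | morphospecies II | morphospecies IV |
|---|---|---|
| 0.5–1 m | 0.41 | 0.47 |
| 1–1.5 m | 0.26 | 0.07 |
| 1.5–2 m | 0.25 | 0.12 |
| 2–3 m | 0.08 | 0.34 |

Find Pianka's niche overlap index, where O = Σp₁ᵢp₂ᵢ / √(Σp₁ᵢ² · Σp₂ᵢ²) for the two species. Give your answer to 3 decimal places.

Σ p₁ᵢp₂ᵢ = 0.1927 + 0.0182 + 0.0300 + 0.0272 = 0.2681
Σp_1ᵢ² = 0.41² + 0.26² + 0.25² + 0.08² = 0.1681 + 0.0676 + 0.0625 + 0.0064 = 0.3046
Σp_2ᵢ² = 0.47² + 0.07² + 0.12² + 0.34² = 0.2209 + 0.0049 + 0.0144 + 0.1156 = 0.3558
O = 0.2681 / √(0.3046 × 0.3558) = 0.2681 / 0.329206 = 0.81438

0.814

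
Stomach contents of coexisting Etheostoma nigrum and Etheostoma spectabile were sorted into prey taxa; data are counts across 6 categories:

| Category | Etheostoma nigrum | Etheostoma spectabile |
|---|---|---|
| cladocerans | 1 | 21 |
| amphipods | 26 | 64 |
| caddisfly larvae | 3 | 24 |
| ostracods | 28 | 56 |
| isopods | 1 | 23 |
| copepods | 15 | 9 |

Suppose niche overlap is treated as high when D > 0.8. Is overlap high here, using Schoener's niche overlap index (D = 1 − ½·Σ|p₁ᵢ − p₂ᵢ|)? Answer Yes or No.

No

Proportions for Etheostoma nigrum (n=74): 1/74=0.0135, 26/74=0.3514, 3/74=0.0405, 28/74=0.3784, 1/74=0.0135, 15/74=0.2027
Proportions for Etheostoma spectabile (n=197): 21/197=0.1066, 64/197=0.3249, 24/197=0.1218, 56/197=0.2843, 23/197=0.1168, 9/197=0.0457
Σ|p₁ᵢ − p₂ᵢ| = 0.0931 + 0.0265 + 0.0813 + 0.0941 + 0.1033 + 0.1570 = 0.5553
D = 1 − ½ × 0.5553 = 1 − 0.27765 = 0.72235
D = 0.72235 < 0.8 → No.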